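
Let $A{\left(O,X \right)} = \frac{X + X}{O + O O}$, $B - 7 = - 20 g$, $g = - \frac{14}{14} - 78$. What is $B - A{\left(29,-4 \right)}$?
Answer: $\frac{690349}{435} \approx 1587.0$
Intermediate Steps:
$g = -79$ ($g = \left(-14\right) \frac{1}{14} - 78 = -1 - 78 = -79$)
$B = 1587$ ($B = 7 - -1580 = 7 + 1580 = 1587$)
$A{\left(O,X \right)} = \frac{2 X}{O + O^{2}}$
$B - A{\left(29,-4 \right)} = 1587 - 2 \left(-4\right) \frac{1}{29} \frac{1}{1 + 29} = 1587 - 2 \left(-4\right) \frac{1}{29} \cdot \frac{1}{30} = 1587 - - \frac{4}{435} = 1587 + \frac{4}{435} = \frac{690349}{435}$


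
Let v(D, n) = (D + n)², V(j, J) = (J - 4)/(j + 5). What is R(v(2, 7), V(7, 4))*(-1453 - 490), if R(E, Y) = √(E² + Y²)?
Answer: -157383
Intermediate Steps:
V(j, J) = (-4 + J)/(5 + j)
R(v(2, 7), V(7, 4))*(-1453 - 490) = √(((2 + 7)²)² + ((-4 + 4)/(5 + 7))²)*(-1453 - 490) = √((9²)² + (0/12)²)*(-1943) = √(81² + ((1/12)*0)²)*(-1943) = √(6561 + 0²)*(-1943) = √(6561 + 0)*(-1943) = √6561*(-1943) = 81*(-1943) = -157383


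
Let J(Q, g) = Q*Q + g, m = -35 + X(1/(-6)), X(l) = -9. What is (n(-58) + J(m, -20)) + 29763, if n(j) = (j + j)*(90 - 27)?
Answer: 24371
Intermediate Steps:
m = -44 (m = -35 - 9 = -44)
J(Q, g) = g + Q² (J(Q, g) = Q² + g = g + Q²)
n(j) = 126*j (n(j) = (2*j)*63 = 126*j)
(n(-58) + J(m, -20)) + 29763 = (126*(-58) + (-20 + (-44)²)) + 29763 = (-7308 + (-20 + 1936)) + 29763 = (-7308 + 1916) + 29763 = -5392 + 29763 = 24371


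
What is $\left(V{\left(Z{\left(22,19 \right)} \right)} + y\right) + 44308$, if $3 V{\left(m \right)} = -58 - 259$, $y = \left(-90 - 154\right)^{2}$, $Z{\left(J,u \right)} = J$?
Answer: $\frac{311215}{3} \approx 1.0374 \cdot 10^{5}$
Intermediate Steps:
$y = 59536$ ($y = \left(-244\right)^{2} = 59536$)
$V{\left(m \right)} = - \frac{317}{3}$ ($V{\left(m \right)} = \frac{-58 - 259}{3} = \frac{1}{3} \left(-317\right) = - \frac{317}{3}$)
$\left(V{\left(Z{\left(22,19 \right)} \right)} + y\right) + 44308 = \left(- \frac{317}{3} + 59536\right) + 44308 = \frac{178291}{3} + 44308 = \frac{311215}{3}$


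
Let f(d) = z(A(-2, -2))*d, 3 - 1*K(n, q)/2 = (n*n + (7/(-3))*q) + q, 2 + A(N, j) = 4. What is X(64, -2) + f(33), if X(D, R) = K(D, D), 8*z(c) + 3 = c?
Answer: -192467/24 ≈ -8019.5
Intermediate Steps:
A(N, j) = 2 (A(N, j) = -2 + 4 = 2)
z(c) = -3/8 + c/8
K(n, q) = 6 - 2*n**2 + 8*q/3 (K(n, q) = 6 - 2*((n*n + (7/(-3))*q) + q) = 6 - 2*((n**2 + (7*(-1/3))*q) + q) = 6 - 2*((n**2 - 7*q/3) + q) = 6 - 2*(n**2 - 4*q/3) = 6 + (-2*n**2 + 8*q/3) = 6 - 2*n**2 + 8*q/3)
f(d) = -d/8 (f(d) = (-3/8 + (1/8)*2)*d = (-3/8 + 1/4)*d = -d/8)
X(D, R) = 6 - 2*D**2 + 8*D/3
X(64, -2) + f(33) = (6 - 2*64**2 + (8/3)*64) - 1/8*33 = (6 - 2*4096 + 512/3) - 33/8 = (6 - 8192 + 512/3) - 33/8 = -24046/3 - 33/8 = -192467/24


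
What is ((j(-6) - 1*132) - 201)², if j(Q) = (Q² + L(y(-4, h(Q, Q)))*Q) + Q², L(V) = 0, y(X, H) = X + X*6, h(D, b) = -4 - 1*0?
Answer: 68121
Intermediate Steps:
h(D, b) = -4 (h(D, b) = -4 + 0 = -4)
y(X, H) = 7*X (y(X, H) = X + 6*X = 7*X)
j(Q) = 2*Q² (j(Q) = (Q² + 0*Q) + Q² = (Q² + 0) + Q² = Q² + Q² = 2*Q²)
((j(-6) - 1*132) - 201)² = ((2*(-6)² - 1*132) - 201)² = ((2*36 - 132) - 201)² = ((72 - 132) - 201)² = (-60 - 201)² = (-261)² = 68121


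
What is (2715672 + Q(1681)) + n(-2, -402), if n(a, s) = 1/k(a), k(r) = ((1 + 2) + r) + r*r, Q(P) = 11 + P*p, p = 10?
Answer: 13662466/5 ≈ 2.7325e+6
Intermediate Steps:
Q(P) = 11 + 10*P (Q(P) = 11 + P*10 = 11 + 10*P)
k(r) = 3 + r + r² (k(r) = (3 + r) + r² = 3 + r + r²)
n(a, s) = 1/(3 + a + a²)
(2715672 + Q(1681)) + n(-2, -402) = (2715672 + (11 + 10*1681)) + 1/(3 - 2 + (-2)²) = (2715672 + (11 + 16810)) + 1/(3 - 2 + 4) = (2715672 + 16821) + 1/5 = 2732493 + ⅕ = 13662466/5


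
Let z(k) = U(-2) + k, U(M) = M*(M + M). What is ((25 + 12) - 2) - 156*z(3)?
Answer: -1681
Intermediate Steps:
U(M) = 2*M**2 (U(M) = M*(2*M) = 2*M**2)
z(k) = 8 + k (z(k) = 2*(-2)**2 + k = 2*4 + k = 8 + k)
((25 + 12) - 2) - 156*z(3) = ((25 + 12) - 2) - 156*(8 + 3) = (37 - 2) - 156*11 = 35 - 1716 = -1681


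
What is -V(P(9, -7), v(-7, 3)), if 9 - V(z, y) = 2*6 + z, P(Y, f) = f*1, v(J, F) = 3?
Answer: -4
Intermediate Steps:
P(Y, f) = f
V(z, y) = -3 - z (V(z, y) = 9 - (2*6 + z) = 9 - (12 + z) = 9 + (-12 - z) = -3 - z)
-V(P(9, -7), v(-7, 3)) = -(-3 - 1*(-7)) = -(-3 + 7) = -1*4 = -4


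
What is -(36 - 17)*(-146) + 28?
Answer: 2802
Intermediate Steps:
-(36 - 17)*(-146) + 28 = -1*19*(-146) + 28 = -19*(-146) + 28 = 2774 + 28 = 2802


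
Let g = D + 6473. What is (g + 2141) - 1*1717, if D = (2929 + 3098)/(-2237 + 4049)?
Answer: 4167797/604 ≈ 6900.3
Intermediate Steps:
D = 2009/604 (D = 6027/1812 = 6027*(1/1812) = 2009/604 ≈ 3.3262)
g = 3911701/604 (g = 2009/604 + 6473 = 3911701/604 ≈ 6476.3)
(g + 2141) - 1*1717 = (3911701/604 + 2141) - 1*1717 = 5204865/604 - 1717 = 4167797/604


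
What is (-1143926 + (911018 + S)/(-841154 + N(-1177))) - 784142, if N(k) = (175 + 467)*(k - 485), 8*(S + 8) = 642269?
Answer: -4204639280043/2180752 ≈ -1.9281e+6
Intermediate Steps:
S = 642205/8 (S = -8 + (⅛)*642269 = -8 + 642269/8 = 642205/8 ≈ 80276.)
N(k) = -311370 + 642*k (N(k) = 642*(-485 + k) = -311370 + 642*k)
(-1143926 + (911018 + S)/(-841154 + N(-1177))) - 784142 = (-1143926 + (911018 + 642205/8)/(-841154 + (-311370 + 642*(-1177)))) - 784142 = (-1143926 + 7930349/(8*(-841154 + (-311370 - 755634)))) - 784142 = (-1143926 + 7930349/(8*(-841154 - 1067004))) - 784142 = (-1143926 + (7930349/8)/(-1908158)) - 784142 = (-1143926 + (7930349/8)*(-1/1908158)) - 784142 = (-1143926 - 1132907/2180752) - 784142 = -2494620045259/2180752 - 784142 = -4204639280043/2180752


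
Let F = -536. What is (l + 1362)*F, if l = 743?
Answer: -1128280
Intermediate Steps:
(l + 1362)*F = (743 + 1362)*(-536) = 2105*(-536) = -1128280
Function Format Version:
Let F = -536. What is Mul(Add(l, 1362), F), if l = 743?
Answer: -1128280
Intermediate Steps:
Mul(Add(l, 1362), F) = Mul(Add(743, 1362), -536) = Mul(2105, -536) = -1128280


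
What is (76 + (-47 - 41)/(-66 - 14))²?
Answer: 594441/100 ≈ 5944.4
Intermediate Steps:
(76 + (-47 - 41)/(-66 - 14))² = (76 - 88/(-80))² = (76 - 88*(-1/80))² = (76 + 11/10)² = (771/10)² = 594441/100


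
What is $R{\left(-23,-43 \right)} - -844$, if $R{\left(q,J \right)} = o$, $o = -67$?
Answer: $777$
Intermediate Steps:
$R{\left(q,J \right)} = -67$
$R{\left(-23,-43 \right)} - -844 = -67 - -844 = -67 + 844 = 777$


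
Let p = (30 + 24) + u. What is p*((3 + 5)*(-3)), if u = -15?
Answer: -936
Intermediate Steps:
p = 39 (p = (30 + 24) - 15 = 54 - 15 = 39)
p*((3 + 5)*(-3)) = 39*((3 + 5)*(-3)) = 39*(8*(-3)) = 39*(-24) = -936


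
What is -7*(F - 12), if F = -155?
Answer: 1169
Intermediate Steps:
-7*(F - 12) = -7*(-155 - 12) = -7*(-167) = 1169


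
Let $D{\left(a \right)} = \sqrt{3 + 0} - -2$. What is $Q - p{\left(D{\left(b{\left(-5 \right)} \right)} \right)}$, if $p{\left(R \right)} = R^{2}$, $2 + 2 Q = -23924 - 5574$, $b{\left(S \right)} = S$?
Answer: $-14757 - 4 \sqrt{3} \approx -14764.0$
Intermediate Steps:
$Q = -14750$ ($Q = -1 + \frac{-23924 - 5574}{2} = -1 + \frac{1}{2} \left(-29498\right) = -1 - 14749 = -14750$)
$D{\left(a \right)} = 2 + \sqrt{3}$ ($D{\left(a \right)} = \sqrt{3} + 2 = 2 + \sqrt{3}$)
$Q - p{\left(D{\left(b{\left(-5 \right)} \right)} \right)} = -14750 - \left(2 + \sqrt{3}\right)^{2}$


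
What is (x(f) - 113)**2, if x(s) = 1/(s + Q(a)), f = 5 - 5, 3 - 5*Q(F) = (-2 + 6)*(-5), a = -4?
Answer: 6728836/529 ≈ 12720.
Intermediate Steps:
Q(F) = 23/5 (Q(F) = 3/5 - (-2 + 6)*(-5)/5 = 3/5 - 4*(-5)/5 = 3/5 - 1/5*(-20) = 3/5 + 4 = 23/5)
f = 0
x(s) = 1/(23/5 + s) (x(s) = 1/(s + 23/5) = 1/(23/5 + s))
(x(f) - 113)**2 = (5/(23 + 5*0) - 113)**2 = (5/(23 + 0) - 113)**2 = (5/23 - 113)**2 = (-2594/23)**2 = 6728836/529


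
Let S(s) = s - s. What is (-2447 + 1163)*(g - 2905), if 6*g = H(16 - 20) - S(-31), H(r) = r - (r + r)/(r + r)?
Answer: 3731090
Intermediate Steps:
H(r) = -1 + r (H(r) = r - 2*r/(2*r) = r - 2*r*1/(2*r) = r - 1*1 = r - 1 = -1 + r)
S(s) = 0
g = -5/6 (g = ((-1 + (16 - 20)) - 1*0)/6 = ((-1 - 4) + 0)/6 = (-5 + 0)/6 = (1/6)*(-5) = -5/6 ≈ -0.83333)
(-2447 + 1163)*(g - 2905) = (-2447 + 1163)*(-5/6 - 2905) = -1284*(-17435/6) = 3731090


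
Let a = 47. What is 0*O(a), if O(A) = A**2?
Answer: 0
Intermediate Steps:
0*O(a) = 0*47**2 = 0*2209 = 0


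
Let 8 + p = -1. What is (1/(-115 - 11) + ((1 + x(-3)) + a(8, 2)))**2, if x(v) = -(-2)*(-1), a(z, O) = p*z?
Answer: 84621601/15876 ≈ 5330.2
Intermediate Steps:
p = -9 (p = -8 - 1 = -9)
a(z, O) = -9*z
x(v) = -2 (x(v) = -1*2 = -2)
(1/(-115 - 11) + ((1 + x(-3)) + a(8, 2)))**2 = (1/(-115 - 11) + ((1 - 2) - 9*8))**2 = (1/(-126) + (-1 - 72))**2 = (-1/126 - 73)**2 = (-9199/126)**2 = 84621601/15876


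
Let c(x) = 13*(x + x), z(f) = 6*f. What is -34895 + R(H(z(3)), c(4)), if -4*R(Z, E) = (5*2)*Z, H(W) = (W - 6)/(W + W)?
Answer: -209375/6 ≈ -34896.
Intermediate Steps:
H(W) = (-6 + W)/(2*W) (H(W) = (-6 + W)/((2*W)) = (-6 + W)*(1/(2*W)) = (-6 + W)/(2*W))
c(x) = 26*x (c(x) = 13*(2*x) = 26*x)
R(Z, E) = -5*Z/2 (R(Z, E) = -5*2*Z/4 = -5*Z/2)
-34895 + R(H(z(3)), c(4)) = -34895 - 5*(-6 + 6*3)/(4*(6*3)) = -34895 - 5*(-6 + 18)/(4*18) = -34895 - 5*12/(4*18) = -34895 - 5/2*⅓ = -34895 - ⅚ = -209375/6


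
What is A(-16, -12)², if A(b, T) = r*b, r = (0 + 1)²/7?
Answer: 256/49 ≈ 5.2245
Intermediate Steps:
r = ⅐ (r = 1²*(⅐) = 1*(⅐) = ⅐ ≈ 0.14286)
A(b, T) = b/7
A(-16, -12)² = ((⅐)*(-16))² = (-16/7)² = 256/49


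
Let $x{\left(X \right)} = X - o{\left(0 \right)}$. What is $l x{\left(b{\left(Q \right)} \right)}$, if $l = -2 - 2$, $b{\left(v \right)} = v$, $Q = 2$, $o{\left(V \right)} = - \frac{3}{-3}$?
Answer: $-4$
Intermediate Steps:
$o{\left(V \right)} = 1$ ($o{\left(V \right)} = \left(-3\right) \left(- \frac{1}{3}\right) = 1$)
$x{\left(X \right)} = -1 + X$ ($x{\left(X \right)} = X - 1 = -1 + X$)
$l = -4$
$l x{\left(b{\left(Q \right)} \right)} = - 4 \left(-1 + 2\right) = \left(-4\right) 1 = -4$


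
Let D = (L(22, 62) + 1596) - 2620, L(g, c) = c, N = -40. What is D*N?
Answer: 38480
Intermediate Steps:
D = -962 (D = (62 + 1596) - 2620 = 1658 - 2620 = -962)
D*N = -962*(-40) = 38480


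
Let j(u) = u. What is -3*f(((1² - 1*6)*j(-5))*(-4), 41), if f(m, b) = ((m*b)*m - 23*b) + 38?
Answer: -1227285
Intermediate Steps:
f(m, b) = 38 - 23*b + b*m² (f(m, b) = ((b*m)*m - 23*b) + 38 = (b*m² - 23*b) + 38 = (-23*b + b*m²) + 38 = 38 - 23*b + b*m²)
-3*f(((1² - 1*6)*j(-5))*(-4), 41) = -3*(38 - 23*41 + 41*(((1² - 1*6)*(-5))*(-4))²) = -3*(38 - 943 + 41*(((1 - 6)*(-5))*(-4))²) = -3*(38 - 943 + 41*(-5*(-5)*(-4))²) = -3*(38 - 943 + 41*(25*(-4))²) = -3*(38 - 943 + 41*(-100)²) = -3*(38 - 943 + 41*10000) = -3*(38 - 943 + 410000) = -3*409095 = -1227285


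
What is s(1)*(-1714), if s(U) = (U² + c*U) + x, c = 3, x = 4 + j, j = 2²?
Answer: -20568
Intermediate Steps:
j = 4
x = 8 (x = 4 + 4 = 8)
s(U) = 8 + U² + 3*U (s(U) = (U² + 3*U) + 8 = 8 + U² + 3*U)
s(1)*(-1714) = (8 + 1² + 3*1)*(-1714) = (8 + 1 + 3)*(-1714) = 12*(-1714) = -20568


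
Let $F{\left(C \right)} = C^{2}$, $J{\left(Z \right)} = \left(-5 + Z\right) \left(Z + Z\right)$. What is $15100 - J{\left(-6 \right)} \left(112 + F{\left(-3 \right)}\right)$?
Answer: $-872$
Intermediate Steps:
$J{\left(Z \right)} = 2 Z \left(-5 + Z\right)$ ($J{\left(Z \right)} = \left(-5 + Z\right) 2 Z = 2 Z \left(-5 + Z\right)$)
$15100 - J{\left(-6 \right)} \left(112 + F{\left(-3 \right)}\right) = 15100 - 2 \left(-6\right) \left(-5 - 6\right) \left(112 + \left(-3\right)^{2}\right) = 15100 - 2 \left(-6\right) \left(-11\right) \left(112 + 9\right) = 15100 - 132 \cdot 121 = 15100 - 15972 = -872$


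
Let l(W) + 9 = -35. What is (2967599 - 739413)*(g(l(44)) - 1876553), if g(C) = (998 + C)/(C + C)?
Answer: -91989332125237/22 ≈ -4.1813e+12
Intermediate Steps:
l(W) = -44 (l(W) = -9 - 35 = -44)
g(C) = (998 + C)/(2*C) (g(C) = (998 + C)/((2*C)) = (998 + C)*(1/(2*C)) = (998 + C)/(2*C))
(2967599 - 739413)*(g(l(44)) - 1876553) = (2967599 - 739413)*((1/2)*(998 - 44)/(-44) - 1876553) = 2228186*((1/2)*(-1/44)*954 - 1876553) = 2228186*(-477/44 - 1876553) = 2228186*(-82568809/44) = -91989332125237/22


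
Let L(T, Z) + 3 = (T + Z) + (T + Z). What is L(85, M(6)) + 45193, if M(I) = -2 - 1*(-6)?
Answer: 45368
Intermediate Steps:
M(I) = 4 (M(I) = -2 + 6 = 4)
L(T, Z) = -3 + 2*T + 2*Z (L(T, Z) = -3 + ((T + Z) + (T + Z)) = -3 + (2*T + 2*Z) = -3 + 2*T + 2*Z)
L(85, M(6)) + 45193 = (-3 + 2*85 + 2*4) + 45193 = (-3 + 170 + 8) + 45193 = 175 + 45193 = 45368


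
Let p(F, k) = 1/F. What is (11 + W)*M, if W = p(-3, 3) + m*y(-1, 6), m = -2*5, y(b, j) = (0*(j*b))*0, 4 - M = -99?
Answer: 3296/3 ≈ 1098.7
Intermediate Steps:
M = 103 (M = 4 - 1*(-99) = 4 + 99 = 103)
y(b, j) = 0 (y(b, j) = (0*(b*j))*0 = 0*0 = 0)
m = -10
W = -1/3 (W = 1/(-3) - 10*0 = -1/3 + 0 = -1/3 ≈ -0.33333)
(11 + W)*M = (11 - 1/3)*103 = (32/3)*103 = 3296/3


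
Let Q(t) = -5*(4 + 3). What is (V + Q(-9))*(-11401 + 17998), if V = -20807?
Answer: -137494674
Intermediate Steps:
Q(t) = -35 (Q(t) = -5*7 = -35)
(V + Q(-9))*(-11401 + 17998) = (-20807 - 35)*(-11401 + 17998) = -20842*6597 = -137494674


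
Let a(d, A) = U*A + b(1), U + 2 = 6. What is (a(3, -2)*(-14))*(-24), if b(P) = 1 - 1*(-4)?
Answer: -1008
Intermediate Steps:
U = 4 (U = -2 + 6 = 4)
b(P) = 5 (b(P) = 1 + 4 = 5)
a(d, A) = 5 + 4*A (a(d, A) = 4*A + 5 = 5 + 4*A)
(a(3, -2)*(-14))*(-24) = ((5 + 4*(-2))*(-14))*(-24) = ((5 - 8)*(-14))*(-24) = -3*(-14)*(-24) = 42*(-24) = -1008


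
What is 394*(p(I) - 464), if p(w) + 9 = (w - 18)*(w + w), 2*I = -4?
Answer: -154842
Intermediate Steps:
I = -2 (I = (½)*(-4) = -2)
p(w) = -9 + 2*w*(-18 + w) (p(w) = -9 + (w - 18)*(w + w) = -9 + (-18 + w)*(2*w) = -9 + 2*w*(-18 + w))
394*(p(I) - 464) = 394*((-9 - 36*(-2) + 2*(-2)²) - 464) = 394*((-9 + 72 + 2*4) - 464) = 394*((-9 + 72 + 8) - 464) = 394*(71 - 464) = 394*(-393) = -154842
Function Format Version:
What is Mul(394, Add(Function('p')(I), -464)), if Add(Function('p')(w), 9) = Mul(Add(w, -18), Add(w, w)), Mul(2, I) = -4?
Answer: -154842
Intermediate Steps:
I = -2 (I = Mul(Rational(1, 2), -4) = -2)
Function('p')(w) = Add(-9, Mul(2, w, Add(-18, w))) (Function('p')(w) = Add(-9, Mul(Add(w, -18), Add(w, w))) = Add(-9, Mul(Add(-18, w), Mul(2, w))) = Add(-9, Mul(2, w, Add(-18, w))))
Mul(394, Add(Function('p')(I), -464)) = Mul(394, Add(Add(-9, Mul(-36, -2), Mul(2, Pow(-2, 2))), -464)) = Mul(394, Add(Add(-9, 72, Mul(2, 4)), -464)) = Mul(394, Add(Add(-9, 72, 8), -464)) = Mul(394, Add(71, -464)) = Mul(394, -393) = -154842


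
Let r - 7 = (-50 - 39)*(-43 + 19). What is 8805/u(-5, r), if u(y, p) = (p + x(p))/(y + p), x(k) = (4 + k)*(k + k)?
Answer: 3765018/1840837 ≈ 2.0453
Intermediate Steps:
x(k) = 2*k*(4 + k) (x(k) = (4 + k)*(2*k) = 2*k*(4 + k))
r = 2143 (r = 7 + (-50 - 39)*(-43 + 19) = 7 - 89*(-24) = 7 + 2136 = 2143)
u(y, p) = (p + 2*p*(4 + p))/(p + y) (u(y, p) = (p + 2*p*(4 + p))/(y + p) = (p + 2*p*(4 + p))/(p + y))
8805/u(-5, r) = 8805/((2143*(9 + 2*2143)/(2143 - 5))) = 8805/((2143*(9 + 4286)/2138)) = 8805/((2143*(1/2138)*4295)) = 8805/(9204185/2138) = 8805*(2138/9204185) = 3765018/1840837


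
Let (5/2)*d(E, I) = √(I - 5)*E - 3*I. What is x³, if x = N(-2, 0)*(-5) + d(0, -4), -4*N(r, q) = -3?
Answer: 9261/8000 ≈ 1.1576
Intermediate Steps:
N(r, q) = ¾ (N(r, q) = -¼*(-3) = ¾)
d(E, I) = -6*I/5 + 2*E*√(-5 + I)/5 (d(E, I) = 2*(√(I - 5)*E - 3*I)/5 = 2*(√(-5 + I)*E - 3*I)/5 = 2*(E*√(-5 + I) - 3*I)/5 = 2*(-3*I + E*√(-5 + I))/5 = -6*I/5 + 2*E*√(-5 + I)/5)
x = 21/20 (x = (¾)*(-5) + (-6/5*(-4) + (⅖)*0*√(-5 - 4)) = -15/4 + (24/5 + (⅖)*0*√(-9)) = -15/4 + (24/5 + (⅖)*0*(3*I)) = -15/4 + (24/5 + 0) = -15/4 + 24/5 = 21/20 ≈ 1.0500)
x³ = (21/20)³ = 9261/8000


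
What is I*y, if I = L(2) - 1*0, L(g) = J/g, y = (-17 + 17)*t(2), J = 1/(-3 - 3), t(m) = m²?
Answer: 0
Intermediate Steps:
J = -⅙ (J = 1/(-6) = -⅙ ≈ -0.16667)
y = 0 (y = (-17 + 17)*2² = 0*4 = 0)
L(g) = -1/(6*g)
I = -1/12 (I = -⅙/2 - 1*0 = -⅙*½ + 0 = -1/12 + 0 = -1/12 ≈ -0.083333)
I*y = -1/12*0 = 0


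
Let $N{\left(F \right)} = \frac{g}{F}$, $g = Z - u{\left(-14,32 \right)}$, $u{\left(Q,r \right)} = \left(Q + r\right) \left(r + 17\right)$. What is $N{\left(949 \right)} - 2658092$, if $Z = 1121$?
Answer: $- \frac{2522529069}{949} \approx -2.6581 \cdot 10^{6}$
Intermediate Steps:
$u{\left(Q,r \right)} = \left(17 + r\right) \left(Q + r\right)$ ($u{\left(Q,r \right)} = \left(Q + r\right) \left(17 + r\right) = \left(17 + r\right) \left(Q + r\right)$)
$g = 239$ ($g = 1121 - \left(32^{2} + 17 \left(-14\right) + 17 \cdot 32 - 448\right) = 1121 - \left(1024 - 238 + 544 - 448\right) = 1121 - 882 = 239$)
$N{\left(F \right)} = \frac{239}{F}$
$N{\left(949 \right)} - 2658092 = \frac{239}{949} - 2658092 = - \frac{2522529069}{949}$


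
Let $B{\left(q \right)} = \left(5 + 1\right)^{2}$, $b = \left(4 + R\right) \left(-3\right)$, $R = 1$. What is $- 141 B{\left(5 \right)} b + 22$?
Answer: $76162$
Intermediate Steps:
$b = -15$ ($b = \left(4 + 1\right) \left(-3\right) = 5 \left(-3\right) = -15$)
$B{\left(q \right)} = 36$ ($B{\left(q \right)} = 6^{2} = 36$)
$- 141 B{\left(5 \right)} b + 22 = - 141 \cdot 36 \left(-15\right) + 22 = \left(-141\right) \left(-540\right) + 22 = 76140 + 22 = 76162$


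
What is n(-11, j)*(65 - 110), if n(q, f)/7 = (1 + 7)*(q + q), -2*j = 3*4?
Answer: 55440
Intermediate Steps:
j = -6 (j = -3*4/2 = -½*12 = -6)
n(q, f) = 112*q (n(q, f) = 7*((1 + 7)*(q + q)) = 7*(8*(2*q)) = 7*(16*q) = 112*q)
n(-11, j)*(65 - 110) = (112*(-11))*(65 - 110) = -1232*(-45) = 55440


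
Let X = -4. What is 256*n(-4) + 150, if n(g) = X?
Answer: -874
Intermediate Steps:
n(g) = -4
256*n(-4) + 150 = 256*(-4) + 150 = -1024 + 150 = -874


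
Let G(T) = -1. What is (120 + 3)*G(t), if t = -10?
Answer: -123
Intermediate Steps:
(120 + 3)*G(t) = (120 + 3)*(-1) = 123*(-1) = -123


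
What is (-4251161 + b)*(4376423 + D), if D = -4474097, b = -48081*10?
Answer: 462190535454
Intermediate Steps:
b = -480810
(-4251161 + b)*(4376423 + D) = (-4251161 - 480810)*(4376423 - 4474097) = -4731971*(-97674) = 462190535454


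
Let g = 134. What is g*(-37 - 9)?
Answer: -6164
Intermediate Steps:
g*(-37 - 9) = 134*(-37 - 9) = 134*(-46) = -6164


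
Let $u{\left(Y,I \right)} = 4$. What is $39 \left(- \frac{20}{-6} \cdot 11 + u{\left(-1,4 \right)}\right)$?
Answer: $1586$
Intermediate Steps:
$39 \left(- \frac{20}{-6} \cdot 11 + u{\left(-1,4 \right)}\right) = 39 \left(- \frac{20}{-6} \cdot 11 + 4\right) = 39 \left(\left(-20\right) \left(- \frac{1}{6}\right) 11 + 4\right) = 39 \left(\frac{10}{3} \cdot 11 + 4\right) = 39 \left(\frac{110}{3} + 4\right) = 39 \cdot \frac{122}{3} = 1586$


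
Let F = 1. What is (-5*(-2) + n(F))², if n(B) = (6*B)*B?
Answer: 256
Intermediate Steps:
n(B) = 6*B²
(-5*(-2) + n(F))² = (-5*(-2) + 6*1²)² = (10 + 6*1)² = (10 + 6)² = 16² = 256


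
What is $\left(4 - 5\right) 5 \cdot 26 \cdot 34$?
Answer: $-4420$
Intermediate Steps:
$\left(4 - 5\right) 5 \cdot 26 \cdot 34 = \left(-1\right) 5 \cdot 26 \cdot 34 = \left(-5\right) 26 \cdot 34 = \left(-130\right) 34 = -4420$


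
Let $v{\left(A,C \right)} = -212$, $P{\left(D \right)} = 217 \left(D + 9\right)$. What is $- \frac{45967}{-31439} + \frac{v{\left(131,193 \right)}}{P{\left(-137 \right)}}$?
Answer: $\frac{320861115}{218312416} \approx 1.4697$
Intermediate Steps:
$P{\left(D \right)} = 1953 + 217 D$ ($P{\left(D \right)} = 217 \left(9 + D\right) = 1953 + 217 D$)
$- \frac{45967}{-31439} + \frac{v{\left(131,193 \right)}}{P{\left(-137 \right)}} = - \frac{45967}{-31439} - \frac{212}{1953 + 217 \left(-137\right)} = \left(-45967\right) \left(- \frac{1}{31439}\right) - \frac{212}{1953 - 29729} = \frac{45967}{31439} - \frac{212}{-27776} = \frac{45967}{31439} - - \frac{53}{6944} = \frac{45967}{31439} + \frac{53}{6944} = \frac{320861115}{218312416}$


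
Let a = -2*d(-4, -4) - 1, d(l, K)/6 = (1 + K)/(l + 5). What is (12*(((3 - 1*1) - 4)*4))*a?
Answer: -3360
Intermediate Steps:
d(l, K) = 6*(1 + K)/(5 + l) (d(l, K) = 6*((1 + K)/(l + 5)) = 6*((1 + K)/(5 + l)) = 6*(1 + K)/(5 + l))
a = 35 (a = -12*(1 - 4)/(5 - 4) - 1 = -12*(-3)/1 - 1 = -12*(-3) - 1 = -2*(-18) - 1 = 36 - 1 = 35)
(12*(((3 - 1*1) - 4)*4))*a = (12*(((3 - 1*1) - 4)*4))*35 = (12*(((3 - 1) - 4)*4))*35 = (12*((2 - 4)*4))*35 = (12*(-2*4))*35 = (12*(-8))*35 = -96*35 = -3360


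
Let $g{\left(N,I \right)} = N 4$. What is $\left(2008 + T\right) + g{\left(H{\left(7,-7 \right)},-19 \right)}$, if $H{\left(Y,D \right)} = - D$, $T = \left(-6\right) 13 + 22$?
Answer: $1980$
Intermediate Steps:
$T = -56$ ($T = -78 + 22 = -56$)
$g{\left(N,I \right)} = 4 N$
$\left(2008 + T\right) + g{\left(H{\left(7,-7 \right)},-19 \right)} = \left(2008 - 56\right) + 4 \left(\left(-1\right) \left(-7\right)\right) = 1952 + 4 \cdot 7 = 1952 + 28 = 1980$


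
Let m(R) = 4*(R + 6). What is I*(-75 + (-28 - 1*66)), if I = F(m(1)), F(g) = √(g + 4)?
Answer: -676*√2 ≈ -956.01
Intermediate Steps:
m(R) = 24 + 4*R (m(R) = 4*(6 + R) = 24 + 4*R)
F(g) = √(4 + g)
I = 4*√2 (I = √(4 + (24 + 4*1)) = √(4 + (24 + 4)) = √(4 + 28) = √32 = 4*√2 ≈ 5.6569)
I*(-75 + (-28 - 1*66)) = (4*√2)*(-75 + (-28 - 1*66)) = (4*√2)*(-75 + (-28 - 66)) = (4*√2)*(-75 - 94) = (4*√2)*(-169) = -676*√2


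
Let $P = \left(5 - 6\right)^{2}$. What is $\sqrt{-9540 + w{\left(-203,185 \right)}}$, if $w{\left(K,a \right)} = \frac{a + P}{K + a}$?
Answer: $\frac{i \sqrt{85953}}{3} \approx 97.726 i$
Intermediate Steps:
$P = 1$ ($P = \left(-1\right)^{2} = 1$)
$w{\left(K,a \right)} = \frac{1 + a}{K + a}$ ($w{\left(K,a \right)} = \frac{a + 1}{K + a} = \frac{1 + a}{K + a}$)
$\sqrt{-9540 + w{\left(-203,185 \right)}} = \sqrt{-9540 + \frac{1 + 185}{-203 + 185}} = \sqrt{-9540 + \frac{1}{-18} \cdot 186} = \sqrt{-9540 - \frac{31}{3}} = \sqrt{- \frac{28651}{3}} = \frac{i \sqrt{85953}}{3}$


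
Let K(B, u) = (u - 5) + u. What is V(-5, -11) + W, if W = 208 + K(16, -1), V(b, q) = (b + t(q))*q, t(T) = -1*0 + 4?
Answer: 212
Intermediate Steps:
t(T) = 4 (t(T) = 0 + 4 = 4)
K(B, u) = -5 + 2*u (K(B, u) = (-5 + u) + u = -5 + 2*u)
V(b, q) = q*(4 + b) (V(b, q) = (b + 4)*q = (4 + b)*q = q*(4 + b))
W = 201 (W = 208 + (-5 + 2*(-1)) = 208 + (-5 - 2) = 208 - 7 = 201)
V(-5, -11) + W = -11*(4 - 5) + 201 = -11*(-1) + 201 = 11 + 201 = 212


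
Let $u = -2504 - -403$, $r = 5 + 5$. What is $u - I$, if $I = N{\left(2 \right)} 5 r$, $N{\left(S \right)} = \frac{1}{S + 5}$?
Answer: $- \frac{14757}{7} \approx -2108.1$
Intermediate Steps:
$N{\left(S \right)} = \frac{1}{5 + S}$
$r = 10$
$u = -2101$ ($u = -2504 + 403 = -2101$)
$I = \frac{50}{7}$ ($I = \frac{1}{5 + 2} \cdot 5 \cdot 10 = \frac{1}{7} \cdot 5 \cdot 10 = \frac{5}{7} \cdot 10 = \frac{50}{7} \approx 7.1429$)
$u - I = -2101 - \frac{50}{7} = - \frac{14757}{7}$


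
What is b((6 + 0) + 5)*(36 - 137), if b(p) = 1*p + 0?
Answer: -1111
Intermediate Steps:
b(p) = p (b(p) = p + 0 = p)
b((6 + 0) + 5)*(36 - 137) = ((6 + 0) + 5)*(36 - 137) = (6 + 5)*(-101) = 11*(-101) = -1111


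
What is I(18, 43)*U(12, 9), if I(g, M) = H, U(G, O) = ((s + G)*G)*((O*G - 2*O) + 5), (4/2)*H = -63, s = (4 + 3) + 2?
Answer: -754110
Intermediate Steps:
s = 9 (s = 7 + 2 = 9)
H = -63/2 (H = (½)*(-63) = -63/2 ≈ -31.500)
U(G, O) = G*(9 + G)*(5 - 2*O + G*O) (U(G, O) = ((9 + G)*G)*((O*G - 2*O) + 5) = (G*(9 + G))*((G*O - 2*O) + 5) = (G*(9 + G))*((-2*O + G*O) + 5) = (G*(9 + G))*(5 - 2*O + G*O) = G*(9 + G)*(5 - 2*O + G*O))
I(g, M) = -63/2
I(18, 43)*U(12, 9) = -378*(45 - 18*9 + 5*12 + 9*12² + 7*12*9) = -378*(45 - 162 + 60 + 9*144 + 756) = -378*(45 - 162 + 60 + 1296 + 756) = -378*1995 = -63/2*23940 = -754110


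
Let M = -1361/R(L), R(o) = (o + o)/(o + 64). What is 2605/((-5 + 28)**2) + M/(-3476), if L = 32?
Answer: 20269867/3677608 ≈ 5.5117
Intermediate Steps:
R(o) = 2*o/(64 + o) (R(o) = (2*o)/(64 + o) = 2*o/(64 + o))
M = -4083/2 (M = -1361/(2*32/(64 + 32)) = -1361/(2*32/96) = -1361/(2*32*(1/96)) = -1361/2/3 = -1361*3/2 = -4083/2 ≈ -2041.5)
2605/((-5 + 28)**2) + M/(-3476) = 2605/((-5 + 28)**2) - 4083/2/(-3476) = 2605/(23**2) - 4083/2*(-1/3476) = 2605/529 + 4083/6952 = 20269867/3677608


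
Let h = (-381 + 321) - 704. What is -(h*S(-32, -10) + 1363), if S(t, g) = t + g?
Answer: -33451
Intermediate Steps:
S(t, g) = g + t
h = -764 (h = -60 - 704 = -764)
-(h*S(-32, -10) + 1363) = -(-764*(-10 - 32) + 1363) = -(-764*(-42) + 1363) = -(32088 + 1363) = -1*33451 = -33451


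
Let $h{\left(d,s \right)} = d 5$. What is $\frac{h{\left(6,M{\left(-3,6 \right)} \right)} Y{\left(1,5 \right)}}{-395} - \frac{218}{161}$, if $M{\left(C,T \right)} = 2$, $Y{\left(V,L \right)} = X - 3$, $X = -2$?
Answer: $- \frac{12392}{12719} \approx -0.97429$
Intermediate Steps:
$Y{\left(V,L \right)} = -5$ ($Y{\left(V,L \right)} = -2 - 3 = -5$)
$h{\left(d,s \right)} = 5 d$
$\frac{h{\left(6,M{\left(-3,6 \right)} \right)} Y{\left(1,5 \right)}}{-395} - \frac{218}{161} = \frac{5 \cdot 6 \left(-5\right)}{-395} - \frac{218}{161} = 30 \left(-5\right) \left(- \frac{1}{395}\right) - \frac{218}{161} = \left(-150\right) \left(- \frac{1}{395}\right) - \frac{218}{161} = \frac{30}{79} - \frac{218}{161} = - \frac{12392}{12719}$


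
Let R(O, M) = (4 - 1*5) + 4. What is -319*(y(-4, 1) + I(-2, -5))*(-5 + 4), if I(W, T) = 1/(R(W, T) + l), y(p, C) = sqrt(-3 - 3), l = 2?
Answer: 319/5 + 319*I*sqrt(6) ≈ 63.8 + 781.39*I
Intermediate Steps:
y(p, C) = I*sqrt(6) (y(p, C) = sqrt(-6) = I*sqrt(6))
R(O, M) = 3 (R(O, M) = (4 - 5) + 4 = -1 + 4 = 3)
I(W, T) = 1/5 (I(W, T) = 1/(3 + 2) = 1/5)
-319*(y(-4, 1) + I(-2, -5))*(-5 + 4) = -319*(I*sqrt(6) + 1/5)*(-5 + 4) = -319*(1/5 + I*sqrt(6))*(-1) = -319*(-1/5 - I*sqrt(6)) = 319/5 + 319*I*sqrt(6)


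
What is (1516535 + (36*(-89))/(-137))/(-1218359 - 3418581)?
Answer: -207768499/635260780 ≈ -0.32706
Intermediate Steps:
(1516535 + (36*(-89))/(-137))/(-1218359 - 3418581) = (1516535 - 3204*(-1/137))/(-4636940) = (1516535 + 3204/137)*(-1/4636940) = (207768499/137)*(-1/4636940) = -207768499/635260780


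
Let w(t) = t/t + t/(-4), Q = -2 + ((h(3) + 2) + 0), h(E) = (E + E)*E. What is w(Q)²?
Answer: 49/4 ≈ 12.250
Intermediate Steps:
h(E) = 2*E² (h(E) = (2*E)*E = 2*E²)
Q = 18 (Q = -2 + ((2*3² + 2) + 0) = -2 + ((2*9 + 2) + 0) = -2 + ((18 + 2) + 0) = -2 + (20 + 0) = -2 + 20 = 18)
w(t) = 1 - t/4 (w(t) = 1 + t*(-¼) = 1 - t/4)
w(Q)² = (1 - ¼*18)² = (1 - 9/2)² = (-7/2)² = 49/4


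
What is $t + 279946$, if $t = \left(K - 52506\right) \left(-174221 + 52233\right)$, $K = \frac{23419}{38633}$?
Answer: $\frac{247456261101270}{38633} \approx 6.4053 \cdot 10^{9}$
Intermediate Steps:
$K = \frac{23419}{38633}$ ($K = 23419 \cdot \frac{1}{38633} = \frac{23419}{38633} \approx 0.60619$)
$t = \frac{247445445947452}{38633}$ ($t = \left(\frac{23419}{38633} - 52506\right) \left(-174221 + 52233\right) = \left(- \frac{2028440879}{38633}\right) \left(-121988\right) = \frac{247445445947452}{38633} \approx 6.405 \cdot 10^{9}$)
$t + 279946 = \frac{247445445947452}{38633} + 279946 = \frac{247456261101270}{38633}$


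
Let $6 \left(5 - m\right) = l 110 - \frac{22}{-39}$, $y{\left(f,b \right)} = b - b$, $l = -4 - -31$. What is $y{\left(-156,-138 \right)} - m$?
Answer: $\frac{57341}{117} \approx 490.09$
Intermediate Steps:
$l = 27$ ($l = -4 + 31 = 27$)
$y{\left(f,b \right)} = 0$
$m = - \frac{57341}{117}$ ($m = 5 - \frac{27 \cdot 110 - \frac{22}{-39}}{6} = 5 - \frac{2970 - - \frac{22}{39}}{6} = 5 - \frac{2970 + \frac{22}{39}}{6} = 5 - \frac{57926}{117} = - \frac{57341}{117} \approx -490.09$)
$y{\left(-156,-138 \right)} - m = 0 - - \frac{57341}{117} = 0 + \frac{57341}{117} = \frac{57341}{117}$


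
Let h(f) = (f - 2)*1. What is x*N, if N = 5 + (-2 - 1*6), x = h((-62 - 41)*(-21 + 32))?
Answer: 3405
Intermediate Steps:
h(f) = -2 + f (h(f) = (-2 + f)*1 = -2 + f)
x = -1135 (x = -2 + (-62 - 41)*(-21 + 32) = -2 - 103*11 = -2 - 1133 = -1135)
N = -3 (N = 5 + (-2 - 6) = 5 - 8 = -3)
x*N = -1135*(-3) = 3405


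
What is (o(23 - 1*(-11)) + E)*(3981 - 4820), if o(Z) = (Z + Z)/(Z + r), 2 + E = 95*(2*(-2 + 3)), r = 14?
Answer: -1907047/12 ≈ -1.5892e+5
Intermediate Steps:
E = 188 (E = -2 + 95*(2*(-2 + 3)) = -2 + 95*(2*1) = -2 + 95*2 = -2 + 190 = 188)
o(Z) = 2*Z/(14 + Z) (o(Z) = (Z + Z)/(Z + 14) = (2*Z)/(14 + Z) = 2*Z/(14 + Z))
(o(23 - 1*(-11)) + E)*(3981 - 4820) = (2*(23 - 1*(-11))/(14 + (23 - 1*(-11))) + 188)*(3981 - 4820) = (2*(23 + 11)/(14 + (23 + 11)) + 188)*(-839) = (2*34/(14 + 34) + 188)*(-839) = (2*34/48 + 188)*(-839) = (2*34*(1/48) + 188)*(-839) = (17/12 + 188)*(-839) = (2273/12)*(-839) = -1907047/12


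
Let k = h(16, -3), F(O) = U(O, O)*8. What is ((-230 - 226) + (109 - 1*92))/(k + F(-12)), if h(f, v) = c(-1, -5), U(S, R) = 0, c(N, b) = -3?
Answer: 439/3 ≈ 146.33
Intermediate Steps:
F(O) = 0 (F(O) = 0*8 = 0)
h(f, v) = -3
k = -3
((-230 - 226) + (109 - 1*92))/(k + F(-12)) = ((-230 - 226) + (109 - 1*92))/(-3 + 0) = (-456 + (109 - 92))/(-3) = (-456 + 17)*(-⅓) = -439*(-⅓) = 439/3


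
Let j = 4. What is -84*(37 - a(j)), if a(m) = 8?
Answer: -2436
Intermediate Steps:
-84*(37 - a(j)) = -84*(37 - 1*8) = -84*(37 - 8) = -84*29 = -2436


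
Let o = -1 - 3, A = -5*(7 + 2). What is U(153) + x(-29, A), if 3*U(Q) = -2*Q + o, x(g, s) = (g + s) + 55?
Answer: -367/3 ≈ -122.33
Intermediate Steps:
A = -45 (A = -5*9 = -45)
x(g, s) = 55 + g + s
o = -4
U(Q) = -4/3 - 2*Q/3 (U(Q) = (-2*Q - 4)/3 = (-4 - 2*Q)/3 = -4/3 - 2*Q/3)
U(153) + x(-29, A) = (-4/3 - ⅔*153) + (55 - 29 - 45) = (-4/3 - 102) - 19 = -310/3 - 19 = -367/3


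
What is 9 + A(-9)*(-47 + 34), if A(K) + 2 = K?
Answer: 152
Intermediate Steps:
A(K) = -2 + K
9 + A(-9)*(-47 + 34) = 9 + (-2 - 9)*(-47 + 34) = 9 - 11*(-13) = 9 + 143 = 152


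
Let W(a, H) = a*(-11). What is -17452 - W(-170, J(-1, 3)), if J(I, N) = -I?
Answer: -19322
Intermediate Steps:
W(a, H) = -11*a
-17452 - W(-170, J(-1, 3)) = -17452 - (-11)*(-170) = -17452 - 1*1870 = -17452 - 1870 = -19322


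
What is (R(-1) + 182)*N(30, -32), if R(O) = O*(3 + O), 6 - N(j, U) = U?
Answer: 6840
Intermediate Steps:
N(j, U) = 6 - U
(R(-1) + 182)*N(30, -32) = (-(3 - 1) + 182)*(6 - 1*(-32)) = (-1*2 + 182)*(6 + 32) = (-2 + 182)*38 = 180*38 = 6840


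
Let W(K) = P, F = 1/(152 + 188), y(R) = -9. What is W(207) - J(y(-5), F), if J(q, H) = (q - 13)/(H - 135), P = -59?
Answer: -2715521/45899 ≈ -59.163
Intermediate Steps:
F = 1/340 ≈ 0.0029412
W(K) = -59
J(q, H) = (-13 + q)/(-135 + H)
W(207) - J(y(-5), F) = -59 - (-13 - 9)/(-135 + 1/340) = -59 - (-22)/(-45899/340) = -59 - (-340)*(-22)/45899 = -59 - 1*7480/45899 = -59 - 7480/45899 = -2715521/45899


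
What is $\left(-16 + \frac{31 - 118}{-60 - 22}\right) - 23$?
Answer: $- \frac{3111}{82} \approx -37.939$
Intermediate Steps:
$\left(-16 + \frac{31 - 118}{-60 - 22}\right) - 23 = \left(-16 - \frac{87}{-82}\right) - 23 = \left(-16 - - \frac{87}{82}\right) - 23 = \left(-16 + \frac{87}{82}\right) - 23 = - \frac{1225}{82} - 23 = - \frac{3111}{82}$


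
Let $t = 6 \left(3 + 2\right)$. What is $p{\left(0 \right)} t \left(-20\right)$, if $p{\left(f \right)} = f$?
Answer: $0$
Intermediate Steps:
$t = 30$ ($t = 6 \cdot 5 = 30$)
$p{\left(0 \right)} t \left(-20\right) = 0 \cdot 30 \left(-20\right) = 0 \left(-20\right) = 0$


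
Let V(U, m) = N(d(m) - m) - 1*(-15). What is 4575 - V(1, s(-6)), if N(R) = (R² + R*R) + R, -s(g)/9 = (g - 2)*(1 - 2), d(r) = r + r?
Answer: -5736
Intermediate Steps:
d(r) = 2*r
s(g) = -18 + 9*g (s(g) = -9*(g - 2)*(1 - 2) = -9*(-2 + g)*(-1) = -9*(2 - g) = -18 + 9*g)
N(R) = R + 2*R² (N(R) = (R² + R²) + R = 2*R² + R = R + 2*R²)
V(U, m) = 15 + m*(1 + 2*m) (V(U, m) = (2*m - m)*(1 + 2*(2*m - m)) - 1*(-15) = m*(1 + 2*m) + 15 = 15 + m*(1 + 2*m))
4575 - V(1, s(-6)) = 4575 - (15 + (-18 + 9*(-6))*(1 + 2*(-18 + 9*(-6)))) = 4575 - (15 + (-18 - 54)*(1 + 2*(-18 - 54))) = 4575 - (15 - 72*(1 + 2*(-72))) = 4575 - (15 - 72*(1 - 144)) = 4575 - (15 - 72*(-143)) = 4575 - (15 + 10296) = 4575 - 1*10311 = 4575 - 10311 = -5736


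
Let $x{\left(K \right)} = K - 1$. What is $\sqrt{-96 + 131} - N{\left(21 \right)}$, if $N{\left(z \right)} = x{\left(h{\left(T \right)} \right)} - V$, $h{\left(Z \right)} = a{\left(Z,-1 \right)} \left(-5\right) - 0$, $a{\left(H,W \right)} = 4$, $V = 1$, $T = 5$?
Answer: $22 + \sqrt{35} \approx 27.916$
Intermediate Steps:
$h{\left(Z \right)} = -20$ ($h{\left(Z \right)} = 4 \left(-5\right) - 0 = -20 + 0 = -20$)
$x{\left(K \right)} = -1 + K$
$N{\left(z \right)} = -22$ ($N{\left(z \right)} = \left(-1 - 20\right) - 1 = -21 - 1 = -22$)
$\sqrt{-96 + 131} - N{\left(21 \right)} = \sqrt{-96 + 131} - -22 = \sqrt{35} + 22 = 22 + \sqrt{35}$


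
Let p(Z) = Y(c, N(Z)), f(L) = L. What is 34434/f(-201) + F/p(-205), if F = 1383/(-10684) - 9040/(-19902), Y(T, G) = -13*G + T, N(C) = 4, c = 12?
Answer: -48814337607029/284928177120 ≈ -171.32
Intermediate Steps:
Y(T, G) = T - 13*G
p(Z) = -40 (p(Z) = 12 - 13*4 = 12 - 52 = -40)
F = 34529447/106316484 (F = 1383*(-1/10684) - 9040*(-1/19902) = -1383/10684 + 4520/9951 = 34529447/106316484 ≈ 0.32478)
34434/f(-201) + F/p(-205) = 34434/(-201) + (34529447/106316484)/(-40) = 34434*(-1/201) + (34529447/106316484)*(-1/40) = -11478/67 - 34529447/4252659360 = -48814337607029/284928177120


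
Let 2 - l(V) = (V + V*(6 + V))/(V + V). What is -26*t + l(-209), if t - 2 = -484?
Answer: 12635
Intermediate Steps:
t = -482 (t = 2 - 484 = -482)
l(V) = 2 - (V + V*(6 + V))/(2*V) (l(V) = 2 - (V + V*(6 + V))/(V + V) = 2 - (V + V*(6 + V))/(2*V))
-26*t + l(-209) = -26*(-482) + (-3/2 - ½*(-209)) = 12532 + (-3/2 + 209/2) = 12532 + 103 = 12635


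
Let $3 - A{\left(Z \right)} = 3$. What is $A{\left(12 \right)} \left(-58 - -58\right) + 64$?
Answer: $64$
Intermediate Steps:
$A{\left(Z \right)} = 0$ ($A{\left(Z \right)} = 3 - 3 = 0$)
$A{\left(12 \right)} \left(-58 - -58\right) + 64 = 0 \left(-58 - -58\right) + 64 = 0 \left(-58 + 58\right) + 64 = 0 \cdot 0 + 64 = 0 + 64 = 64$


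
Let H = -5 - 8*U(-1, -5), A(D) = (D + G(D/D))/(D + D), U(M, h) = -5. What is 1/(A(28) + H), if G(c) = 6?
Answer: 28/997 ≈ 0.028084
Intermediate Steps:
A(D) = (6 + D)/(2*D) (A(D) = (D + 6)/(D + D) = (6 + D)/((2*D)) = (6 + D)*(1/(2*D)) = (6 + D)/(2*D))
H = 35 (H = -5 - 8*(-5) = -5 + 40 = 35)
1/(A(28) + H) = 1/((½)*(6 + 28)/28 + 35) = 1/((½)*(1/28)*34 + 35) = 1/(17/28 + 35) = 1/(997/28) = 28/997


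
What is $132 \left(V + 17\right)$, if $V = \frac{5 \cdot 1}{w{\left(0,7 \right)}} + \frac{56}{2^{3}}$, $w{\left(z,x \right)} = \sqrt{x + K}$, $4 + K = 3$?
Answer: $3168 + 110 \sqrt{6} \approx 3437.4$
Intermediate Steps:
$K = -1$ ($K = -4 + 3 = -1$)
$w{\left(z,x \right)} = \sqrt{-1 + x}$ ($w{\left(z,x \right)} = \sqrt{x - 1} = \sqrt{-1 + x}$)
$V = 7 + \frac{5 \sqrt{6}}{6}$ ($V = \frac{5 \cdot 1}{\sqrt{-1 + 7}} + \frac{56}{2^{3}} = \frac{5}{\sqrt{6}} + \frac{56}{8} = 5 \frac{\sqrt{6}}{6} + 56 \cdot \frac{1}{8} = \frac{5 \sqrt{6}}{6} + 7 = 7 + \frac{5 \sqrt{6}}{6} \approx 9.0412$)
$132 \left(V + 17\right) = 132 \left(\left(7 + \frac{5 \sqrt{6}}{6}\right) + 17\right) = 132 \left(24 + \frac{5 \sqrt{6}}{6}\right) = 3168 + 110 \sqrt{6}$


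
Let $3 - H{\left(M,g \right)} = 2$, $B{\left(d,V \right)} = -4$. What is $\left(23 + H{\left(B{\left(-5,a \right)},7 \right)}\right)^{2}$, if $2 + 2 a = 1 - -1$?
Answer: $576$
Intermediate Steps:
$a = 0$ ($a = -1 + \frac{1 - -1}{2} = -1 + \frac{1 + 1}{2} = -1 + \frac{1}{2} \cdot 2 = -1 + 1 = 0$)
$H{\left(M,g \right)} = 1$ ($H{\left(M,g \right)} = 3 - 2 = 1$)
$\left(23 + H{\left(B{\left(-5,a \right)},7 \right)}\right)^{2} = \left(23 + 1\right)^{2} = 24^{2} = 576$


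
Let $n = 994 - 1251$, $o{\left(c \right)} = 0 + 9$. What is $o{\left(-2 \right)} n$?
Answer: $-2313$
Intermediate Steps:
$o{\left(c \right)} = 9$
$n = -257$
$o{\left(-2 \right)} n = 9 \left(-257\right) = -2313$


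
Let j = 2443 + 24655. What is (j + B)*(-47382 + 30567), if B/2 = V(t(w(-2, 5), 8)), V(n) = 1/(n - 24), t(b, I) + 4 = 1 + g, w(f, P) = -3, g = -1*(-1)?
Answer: -5923470495/13 ≈ -4.5565e+8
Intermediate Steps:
g = 1
j = 27098
t(b, I) = -2 (t(b, I) = -4 + (1 + 1) = -4 + 2 = -2)
V(n) = 1/(-24 + n)
B = -1/13 (B = 2/(-24 - 2) = 2/(-26) = 2*(-1/26) = -1/13 ≈ -0.076923)
(j + B)*(-47382 + 30567) = (27098 - 1/13)*(-47382 + 30567) = (352273/13)*(-16815) = -5923470495/13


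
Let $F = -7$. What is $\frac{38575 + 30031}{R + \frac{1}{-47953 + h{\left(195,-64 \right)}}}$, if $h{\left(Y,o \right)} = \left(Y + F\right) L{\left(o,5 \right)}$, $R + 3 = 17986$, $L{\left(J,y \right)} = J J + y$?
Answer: $\frac{24802269605}{6501169203} \approx 3.815$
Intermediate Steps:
$L{\left(J,y \right)} = y + J^{2}$ ($L{\left(J,y \right)} = J^{2} + y = y + J^{2}$)
$R = 17983$ ($R = -3 + 17986 = 17983$)
$h{\left(Y,o \right)} = \left(-7 + Y\right) \left(5 + o^{2}\right)$ ($h{\left(Y,o \right)} = \left(Y - 7\right) \left(5 + o^{2}\right) = \left(-7 + Y\right) \left(5 + o^{2}\right)$)
$\frac{38575 + 30031}{R + \frac{1}{-47953 + h{\left(195,-64 \right)}}} = \frac{38575 + 30031}{17983 + \frac{1}{-47953 + \left(-7 + 195\right) \left(5 + \left(-64\right)^{2}\right)}} = \frac{68606}{17983 + \frac{1}{-47953 + 188 \left(5 + 4096\right)}} = \frac{68606}{17983 + \frac{1}{-47953 + 188 \cdot 4101}} = \frac{68606}{17983 + \frac{1}{-47953 + 770988}} = \frac{68606}{17983 + \frac{1}{723035}} = \frac{68606}{\frac{13002338406}{723035}} = 68606 \cdot \frac{723035}{13002338406} = \frac{24802269605}{6501169203}$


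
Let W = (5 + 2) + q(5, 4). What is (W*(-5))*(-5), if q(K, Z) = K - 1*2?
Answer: 250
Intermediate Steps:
q(K, Z) = -2 + K (q(K, Z) = K - 2 = -2 + K)
W = 10 (W = (5 + 2) + (-2 + 5) = 7 + 3 = 10)
(W*(-5))*(-5) = (10*(-5))*(-5) = -50*(-5) = 250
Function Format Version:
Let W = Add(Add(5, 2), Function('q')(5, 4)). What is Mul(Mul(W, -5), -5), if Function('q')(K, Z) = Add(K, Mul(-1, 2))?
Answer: 250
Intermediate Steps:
Function('q')(K, Z) = Add(-2, K) (Function('q')(K, Z) = Add(K, -2) = Add(-2, K))
W = 10 (W = Add(Add(5, 2), Add(-2, 5)) = Add(7, 3) = 10)
Mul(Mul(W, -5), -5) = Mul(Mul(10, -5), -5) = Mul(-50, -5) = 250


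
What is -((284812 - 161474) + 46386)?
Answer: -169724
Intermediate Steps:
-((284812 - 161474) + 46386) = -(123338 + 46386) = -1*169724 = -169724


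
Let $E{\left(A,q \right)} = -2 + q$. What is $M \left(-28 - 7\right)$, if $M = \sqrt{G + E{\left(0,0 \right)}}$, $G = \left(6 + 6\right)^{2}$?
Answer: $- 35 \sqrt{142} \approx -417.07$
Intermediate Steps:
$G = 144$ ($G = 12^{2} = 144$)
$M = \sqrt{142}$ ($M = \sqrt{144 + \left(-2 + 0\right)} = \sqrt{144 - 2} = \sqrt{142} \approx 11.916$)
$M \left(-28 - 7\right) = \sqrt{142} \left(-28 - 7\right) = \sqrt{142} \left(-35\right) = - 35 \sqrt{142}$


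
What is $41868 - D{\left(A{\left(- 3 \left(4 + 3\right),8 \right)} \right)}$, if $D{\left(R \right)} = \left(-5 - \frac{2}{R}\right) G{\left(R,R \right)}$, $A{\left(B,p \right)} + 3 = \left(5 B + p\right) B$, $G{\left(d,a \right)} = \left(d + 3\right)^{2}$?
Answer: $\frac{2349585610}{113} \approx 2.0793 \cdot 10^{7}$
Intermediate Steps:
$G{\left(d,a \right)} = \left(3 + d\right)^{2}$
$A{\left(B,p \right)} = -3 + B \left(p + 5 B\right)$ ($A{\left(B,p \right)} = -3 + \left(5 B + p\right) B = -3 + \left(p + 5 B\right) B = -3 + B \left(p + 5 B\right)$)
$D{\left(R \right)} = \left(3 + R\right)^{2} \left(-5 - \frac{2}{R}\right)$ ($D{\left(R \right)} = \left(-5 - \frac{2}{R}\right) \left(3 + R\right)^{2} = \left(3 + R\right)^{2} \left(-5 - \frac{2}{R}\right)$)
$41868 - D{\left(A{\left(- 3 \left(4 + 3\right),8 \right)} \right)} = 41868 - \frac{\left(3 + \left(-3 + 5 \left(- 3 \left(4 + 3\right)\right)^{2} + - 3 \left(4 + 3\right) 8\right)\right)^{2} \left(-2 - 5 \left(-3 + 5 \left(- 3 \left(4 + 3\right)\right)^{2} + - 3 \left(4 + 3\right) 8\right)\right)}{-3 + 5 \left(- 3 \left(4 + 3\right)\right)^{2} + - 3 \left(4 + 3\right) 8} = 41868 - \frac{\left(3 + \left(-3 + 5 \left(\left(-3\right) 7\right)^{2} + \left(-3\right) 7 \cdot 8\right)\right)^{2} \left(-2 - 5 \left(-3 + 5 \left(\left(-3\right) 7\right)^{2} + \left(-3\right) 7 \cdot 8\right)\right)}{-3 + 5 \left(\left(-3\right) 7\right)^{2} + \left(-3\right) 7 \cdot 8} = 41868 - \frac{\left(3 - \left(171 - 2205\right)\right)^{2} \left(-2 - 5 \left(-3 + 5 \left(-21\right)^{2} - 168\right)\right)}{-3 + 5 \left(-21\right)^{2} - 168} = 41868 - \frac{\left(3 - -2034\right)^{2} \left(-2 - 5 \left(-3 + 5 \cdot 441 - 168\right)\right)}{-3 + 5 \cdot 441 - 168} = 41868 - \frac{\left(3 - -2034\right)^{2} \left(-2 - 5 \left(-3 + 2205 - 168\right)\right)}{-3 + 2205 - 168} = 41868 - \frac{\left(3 + 2034\right)^{2} \left(-2 - 10170\right)}{2034} = 41868 - \frac{2037^{2} \left(-2 - 10170\right)}{2034} = 41868 - \frac{1}{2034} \cdot 4149369 \left(-10172\right) = 41868 - - \frac{2344854526}{113} = 41868 + \frac{2344854526}{113} = \frac{2349585610}{113}$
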